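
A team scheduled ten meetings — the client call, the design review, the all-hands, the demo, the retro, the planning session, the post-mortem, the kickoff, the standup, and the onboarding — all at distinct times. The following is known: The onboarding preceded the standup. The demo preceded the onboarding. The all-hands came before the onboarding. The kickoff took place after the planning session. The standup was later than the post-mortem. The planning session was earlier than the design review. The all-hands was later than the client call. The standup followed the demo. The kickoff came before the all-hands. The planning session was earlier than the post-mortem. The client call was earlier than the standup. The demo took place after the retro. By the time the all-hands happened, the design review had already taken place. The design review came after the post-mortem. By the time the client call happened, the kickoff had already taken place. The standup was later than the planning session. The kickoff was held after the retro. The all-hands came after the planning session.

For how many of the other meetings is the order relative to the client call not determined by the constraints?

3

Forced before the client call: the kickoff, the planning session, and the retro; forced after the client call: the all-hands, the onboarding, and the standup.
That leaves the demo, the design review, and the post-mortem with no forced order relative to the client call — 3.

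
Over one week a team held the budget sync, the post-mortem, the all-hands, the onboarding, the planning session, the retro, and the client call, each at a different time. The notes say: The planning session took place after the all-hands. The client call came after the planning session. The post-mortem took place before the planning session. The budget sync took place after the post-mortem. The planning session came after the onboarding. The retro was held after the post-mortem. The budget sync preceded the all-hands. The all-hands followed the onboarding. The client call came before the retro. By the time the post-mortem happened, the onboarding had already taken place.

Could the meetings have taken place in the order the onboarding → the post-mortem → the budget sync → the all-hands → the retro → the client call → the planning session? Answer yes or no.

no

The constraints require the planning session before the client call, but in the proposed sequence the client call appears ahead of the planning session. That one violation is enough.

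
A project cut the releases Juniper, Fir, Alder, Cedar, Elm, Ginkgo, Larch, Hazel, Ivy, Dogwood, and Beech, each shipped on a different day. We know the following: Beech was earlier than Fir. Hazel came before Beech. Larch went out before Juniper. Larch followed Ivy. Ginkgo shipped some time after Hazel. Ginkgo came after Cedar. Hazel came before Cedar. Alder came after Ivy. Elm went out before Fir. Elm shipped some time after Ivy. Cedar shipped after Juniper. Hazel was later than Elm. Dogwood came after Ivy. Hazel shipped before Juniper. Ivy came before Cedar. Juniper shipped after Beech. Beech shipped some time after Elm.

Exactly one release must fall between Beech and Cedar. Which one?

Juniper

Tracing the constraints gives Beech → Juniper → Cedar, so Juniper sits after Beech and before Cedar.
No other release is forced both after Beech and before Cedar.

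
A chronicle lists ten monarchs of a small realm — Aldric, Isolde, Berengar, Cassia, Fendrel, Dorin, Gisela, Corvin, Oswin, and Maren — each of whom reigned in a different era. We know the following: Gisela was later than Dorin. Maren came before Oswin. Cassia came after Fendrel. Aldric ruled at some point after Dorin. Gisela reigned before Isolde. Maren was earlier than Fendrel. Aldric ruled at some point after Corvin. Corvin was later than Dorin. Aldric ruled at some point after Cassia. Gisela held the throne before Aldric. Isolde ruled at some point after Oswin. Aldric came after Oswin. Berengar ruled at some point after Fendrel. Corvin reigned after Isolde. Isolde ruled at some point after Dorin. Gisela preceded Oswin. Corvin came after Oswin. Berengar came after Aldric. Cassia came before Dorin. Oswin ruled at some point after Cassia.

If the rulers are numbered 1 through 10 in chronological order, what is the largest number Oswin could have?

6

Oswin must come before Aldric, Berengar, Corvin, and Isolde — 4 rulers forced after them.
Everything else can be placed before Oswin in some valid order, so Oswin can sit as late as position 10 − 4 = 6.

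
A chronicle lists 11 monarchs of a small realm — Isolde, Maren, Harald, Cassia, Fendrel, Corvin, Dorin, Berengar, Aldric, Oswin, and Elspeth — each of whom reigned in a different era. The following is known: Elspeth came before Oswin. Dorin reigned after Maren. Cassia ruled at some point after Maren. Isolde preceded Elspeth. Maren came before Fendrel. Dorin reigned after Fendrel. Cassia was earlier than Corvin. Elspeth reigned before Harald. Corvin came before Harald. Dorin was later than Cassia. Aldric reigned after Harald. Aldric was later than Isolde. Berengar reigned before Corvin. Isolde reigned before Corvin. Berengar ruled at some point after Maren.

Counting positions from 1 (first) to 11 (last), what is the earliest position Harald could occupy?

7

Berengar, Cassia, Corvin, Elspeth, Isolde, and Maren must all come before Harald — 6 forced predecessors.
Nothing else is forced ahead of Harald, so their earliest slot is position 6 + 1 = 7.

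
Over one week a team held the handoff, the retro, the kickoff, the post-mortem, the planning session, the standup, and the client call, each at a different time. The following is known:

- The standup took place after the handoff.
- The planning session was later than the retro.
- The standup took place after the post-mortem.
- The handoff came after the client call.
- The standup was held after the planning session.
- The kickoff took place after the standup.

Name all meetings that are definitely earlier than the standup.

the client call, the handoff, the planning session, the post-mortem, the retro

Directly stated before the standup: the handoff, the planning session, and the post-mortem.
The client call reaches the standup via the client call → the handoff → the standup.
The retro reaches the standup via the retro → the planning session → the standup.
No chain forces the kickoff ahead of the standup.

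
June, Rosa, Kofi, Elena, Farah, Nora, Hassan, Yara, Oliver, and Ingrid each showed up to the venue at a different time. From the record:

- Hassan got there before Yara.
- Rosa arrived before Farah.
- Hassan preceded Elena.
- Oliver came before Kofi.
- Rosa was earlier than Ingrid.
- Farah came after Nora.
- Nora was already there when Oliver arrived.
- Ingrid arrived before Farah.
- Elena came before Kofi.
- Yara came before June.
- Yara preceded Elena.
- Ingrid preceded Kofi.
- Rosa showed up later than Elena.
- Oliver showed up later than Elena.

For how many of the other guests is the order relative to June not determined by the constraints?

7

Forced before June: Hassan and Yara.
That leaves Elena, Farah, Ingrid, Kofi, Nora, Oliver, and Rosa with no forced order relative to June — 7.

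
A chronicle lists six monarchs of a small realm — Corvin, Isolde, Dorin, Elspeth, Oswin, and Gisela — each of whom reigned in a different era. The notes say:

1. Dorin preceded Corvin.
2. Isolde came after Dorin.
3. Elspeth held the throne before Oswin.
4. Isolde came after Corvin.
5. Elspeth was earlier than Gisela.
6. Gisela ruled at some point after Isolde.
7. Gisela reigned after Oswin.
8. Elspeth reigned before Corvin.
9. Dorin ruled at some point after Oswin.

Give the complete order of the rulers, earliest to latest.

The constraints fix every adjacent pair, so only one ordering works:
Elspeth → Oswin → Dorin → Corvin → Isolde → Gisela.

Elspeth, Oswin, Dorin, Corvin, Isolde, Gisela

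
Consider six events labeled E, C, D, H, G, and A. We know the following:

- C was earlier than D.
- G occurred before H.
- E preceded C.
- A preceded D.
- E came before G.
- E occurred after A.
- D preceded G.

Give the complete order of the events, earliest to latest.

A, E, C, D, G, H

The constraints fix every adjacent pair, so only one ordering works:
A → E → C → D → G → H.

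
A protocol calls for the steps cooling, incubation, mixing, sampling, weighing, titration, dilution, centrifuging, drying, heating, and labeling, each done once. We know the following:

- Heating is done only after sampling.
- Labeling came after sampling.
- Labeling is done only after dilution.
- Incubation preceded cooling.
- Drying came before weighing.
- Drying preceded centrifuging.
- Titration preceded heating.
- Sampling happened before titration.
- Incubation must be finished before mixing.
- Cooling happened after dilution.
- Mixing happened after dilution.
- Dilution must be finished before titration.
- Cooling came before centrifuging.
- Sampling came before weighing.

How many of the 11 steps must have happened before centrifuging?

4

Directly stated before centrifuging: cooling and drying.
Dilution reaches centrifuging via dilution → cooling → centrifuging.
Incubation reaches centrifuging via incubation → cooling → centrifuging.
That's cooling, dilution, drying, and incubation — 4 in all.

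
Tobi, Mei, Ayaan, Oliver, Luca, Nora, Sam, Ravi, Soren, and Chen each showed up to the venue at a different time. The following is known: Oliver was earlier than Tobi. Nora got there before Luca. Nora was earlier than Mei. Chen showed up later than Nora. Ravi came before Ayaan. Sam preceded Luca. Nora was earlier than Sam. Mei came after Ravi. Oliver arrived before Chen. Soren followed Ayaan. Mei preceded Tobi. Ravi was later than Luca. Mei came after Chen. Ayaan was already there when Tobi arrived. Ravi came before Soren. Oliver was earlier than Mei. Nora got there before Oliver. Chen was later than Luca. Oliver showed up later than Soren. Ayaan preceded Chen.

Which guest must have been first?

Nora has a chain of constraints placing them before every other guest, so Nora must be first.

Nora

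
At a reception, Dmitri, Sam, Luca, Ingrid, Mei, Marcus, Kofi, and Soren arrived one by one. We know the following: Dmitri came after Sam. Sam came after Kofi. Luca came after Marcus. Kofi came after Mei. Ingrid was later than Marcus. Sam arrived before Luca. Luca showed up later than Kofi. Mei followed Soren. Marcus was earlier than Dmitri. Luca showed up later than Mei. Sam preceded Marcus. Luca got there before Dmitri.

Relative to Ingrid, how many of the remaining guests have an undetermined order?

2

Forced before Ingrid: Kofi, Marcus, Mei, Sam, and Soren.
That leaves Dmitri and Luca with no forced order relative to Ingrid — 2.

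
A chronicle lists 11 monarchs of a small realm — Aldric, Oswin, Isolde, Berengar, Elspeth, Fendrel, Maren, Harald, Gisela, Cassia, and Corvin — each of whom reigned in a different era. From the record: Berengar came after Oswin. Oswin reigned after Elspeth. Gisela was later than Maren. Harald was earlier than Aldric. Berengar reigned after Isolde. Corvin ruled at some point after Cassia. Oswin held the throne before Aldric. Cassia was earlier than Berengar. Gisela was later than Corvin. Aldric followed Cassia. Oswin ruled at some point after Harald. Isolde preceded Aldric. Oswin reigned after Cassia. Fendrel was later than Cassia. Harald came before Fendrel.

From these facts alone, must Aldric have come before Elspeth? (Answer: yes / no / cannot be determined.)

no

Tracing the constraints gives Elspeth → Oswin → Aldric, so Elspeth must come before Aldric.
That means Aldric cannot be before Elspeth.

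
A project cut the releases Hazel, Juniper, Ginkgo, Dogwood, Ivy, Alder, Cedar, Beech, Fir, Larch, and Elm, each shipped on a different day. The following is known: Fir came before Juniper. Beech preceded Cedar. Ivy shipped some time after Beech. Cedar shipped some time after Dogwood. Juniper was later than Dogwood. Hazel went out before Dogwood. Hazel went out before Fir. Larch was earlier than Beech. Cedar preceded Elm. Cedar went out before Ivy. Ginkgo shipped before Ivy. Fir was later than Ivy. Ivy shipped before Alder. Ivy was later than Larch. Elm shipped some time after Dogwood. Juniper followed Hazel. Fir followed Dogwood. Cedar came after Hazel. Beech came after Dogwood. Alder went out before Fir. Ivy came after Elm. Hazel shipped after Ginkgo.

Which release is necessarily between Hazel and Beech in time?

Dogwood

Tracing the constraints gives Hazel → Dogwood → Beech, so Dogwood sits after Hazel and before Beech.
No other release is forced both after Hazel and before Beech.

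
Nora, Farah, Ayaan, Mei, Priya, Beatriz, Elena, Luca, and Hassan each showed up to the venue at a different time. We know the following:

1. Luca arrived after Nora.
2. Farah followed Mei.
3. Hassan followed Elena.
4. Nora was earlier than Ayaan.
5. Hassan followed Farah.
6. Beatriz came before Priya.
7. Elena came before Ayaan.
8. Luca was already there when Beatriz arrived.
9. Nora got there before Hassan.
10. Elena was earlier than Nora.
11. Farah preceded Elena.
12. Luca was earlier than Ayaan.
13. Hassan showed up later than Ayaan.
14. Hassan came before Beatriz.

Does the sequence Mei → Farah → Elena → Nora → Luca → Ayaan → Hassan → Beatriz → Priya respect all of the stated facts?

yes

Check each stated constraint against the proposed order — e.g. Elena is ahead of Hassan; Farah is ahead of Hassan. Every pair is in the required order; nothing is violated.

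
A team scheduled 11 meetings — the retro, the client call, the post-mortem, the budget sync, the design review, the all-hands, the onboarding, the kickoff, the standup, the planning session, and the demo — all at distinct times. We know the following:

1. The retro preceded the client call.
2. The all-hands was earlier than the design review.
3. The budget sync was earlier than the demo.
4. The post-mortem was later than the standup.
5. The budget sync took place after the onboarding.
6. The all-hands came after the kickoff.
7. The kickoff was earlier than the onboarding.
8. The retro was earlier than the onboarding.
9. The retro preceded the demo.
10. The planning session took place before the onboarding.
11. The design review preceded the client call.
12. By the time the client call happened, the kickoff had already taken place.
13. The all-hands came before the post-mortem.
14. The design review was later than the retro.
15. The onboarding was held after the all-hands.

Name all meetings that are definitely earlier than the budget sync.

Directly stated before the budget sync: the onboarding.
The all-hands reaches the budget sync via the all-hands → the onboarding → the budget sync.
The kickoff reaches the budget sync via the kickoff → the onboarding → the budget sync.
The planning session reaches the budget sync via the planning session → the onboarding → the budget sync.
Likewise the retro reaches the budget sync by chaining the stated constraints.
No chain forces the post-mortem (or any of the others) ahead of the budget sync.

the all-hands, the kickoff, the onboarding, the planning session, the retro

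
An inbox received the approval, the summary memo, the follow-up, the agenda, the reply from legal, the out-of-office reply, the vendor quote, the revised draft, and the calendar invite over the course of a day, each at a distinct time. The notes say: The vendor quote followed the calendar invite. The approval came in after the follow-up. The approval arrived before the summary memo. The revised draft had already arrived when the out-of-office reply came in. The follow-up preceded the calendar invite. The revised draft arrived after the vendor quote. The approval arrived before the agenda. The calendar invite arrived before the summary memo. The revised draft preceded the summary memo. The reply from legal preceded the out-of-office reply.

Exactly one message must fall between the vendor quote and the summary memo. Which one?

the revised draft

Tracing the constraints gives the vendor quote → the revised draft → the summary memo, so the revised draft sits after the vendor quote and before the summary memo.
No other message is forced both after the vendor quote and before the summary memo.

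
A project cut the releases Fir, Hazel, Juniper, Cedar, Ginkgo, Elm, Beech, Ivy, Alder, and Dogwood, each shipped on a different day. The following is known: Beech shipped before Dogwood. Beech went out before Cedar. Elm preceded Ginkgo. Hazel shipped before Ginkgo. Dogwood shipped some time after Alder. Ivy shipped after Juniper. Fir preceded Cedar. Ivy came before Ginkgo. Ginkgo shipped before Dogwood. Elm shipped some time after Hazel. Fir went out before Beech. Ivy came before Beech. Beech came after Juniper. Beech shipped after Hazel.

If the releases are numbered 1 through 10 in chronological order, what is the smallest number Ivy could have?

2

Juniper must come before Ivy — 1 forced predecessor.
Nothing else is forced ahead of Ivy, so its earliest slot is position 1 + 1 = 2.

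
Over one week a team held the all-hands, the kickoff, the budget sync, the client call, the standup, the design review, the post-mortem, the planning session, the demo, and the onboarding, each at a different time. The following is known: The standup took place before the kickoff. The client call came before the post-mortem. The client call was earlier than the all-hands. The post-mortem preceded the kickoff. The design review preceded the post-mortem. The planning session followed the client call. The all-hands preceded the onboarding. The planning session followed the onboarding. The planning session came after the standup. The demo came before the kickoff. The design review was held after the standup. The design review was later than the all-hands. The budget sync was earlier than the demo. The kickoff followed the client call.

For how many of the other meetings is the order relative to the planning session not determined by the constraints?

5

Forced before the planning session: the all-hands, the client call, the onboarding, and the standup.
That leaves the budget sync, the demo, the design review, the kickoff, and the post-mortem with no forced order relative to the planning session — 5.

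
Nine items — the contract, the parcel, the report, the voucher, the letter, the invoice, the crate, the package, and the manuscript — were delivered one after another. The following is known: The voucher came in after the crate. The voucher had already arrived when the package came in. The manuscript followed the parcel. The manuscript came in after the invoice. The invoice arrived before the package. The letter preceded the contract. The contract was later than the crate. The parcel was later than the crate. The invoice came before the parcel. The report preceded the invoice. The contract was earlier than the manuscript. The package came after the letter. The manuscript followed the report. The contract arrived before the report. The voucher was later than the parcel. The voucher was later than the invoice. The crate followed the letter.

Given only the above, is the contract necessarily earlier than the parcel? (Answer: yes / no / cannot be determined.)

yes

Chain the constraints: the contract → the report → the invoice → the parcel. Each link is directly stated, so the contract comes before the parcel.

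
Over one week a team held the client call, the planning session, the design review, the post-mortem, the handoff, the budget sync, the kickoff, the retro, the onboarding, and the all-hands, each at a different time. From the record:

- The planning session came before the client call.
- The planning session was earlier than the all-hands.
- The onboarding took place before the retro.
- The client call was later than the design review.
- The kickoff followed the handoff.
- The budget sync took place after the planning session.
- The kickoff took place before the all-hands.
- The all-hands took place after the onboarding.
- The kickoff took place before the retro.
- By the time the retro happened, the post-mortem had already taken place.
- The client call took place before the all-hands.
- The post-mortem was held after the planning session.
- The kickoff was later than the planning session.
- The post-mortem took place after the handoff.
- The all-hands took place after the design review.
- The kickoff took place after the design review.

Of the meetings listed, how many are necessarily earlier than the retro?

Directly stated before the retro: the kickoff, the onboarding, and the post-mortem.
The design review reaches the retro via the design review → the kickoff → the retro.
The handoff reaches the retro via the handoff → the post-mortem → the retro.
The planning session reaches the retro via the planning session → the post-mortem → the retro.
No chain forces the client call (or any of the others) ahead of the retro.
That's the design review, the handoff, the kickoff, the onboarding, the planning session, and the post-mortem — 6 in all.

6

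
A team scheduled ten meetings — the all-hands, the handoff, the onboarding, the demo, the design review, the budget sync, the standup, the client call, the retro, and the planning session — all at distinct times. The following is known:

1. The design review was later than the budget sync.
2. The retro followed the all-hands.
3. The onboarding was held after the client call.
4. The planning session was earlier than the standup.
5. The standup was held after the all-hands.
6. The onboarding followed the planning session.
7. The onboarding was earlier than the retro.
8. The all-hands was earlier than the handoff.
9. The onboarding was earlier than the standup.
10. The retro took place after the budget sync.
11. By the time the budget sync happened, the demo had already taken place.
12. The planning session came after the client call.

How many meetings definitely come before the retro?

Directly stated before the retro: the all-hands, the budget sync, and the onboarding.
The client call reaches the retro via the client call → the onboarding → the retro.
The demo reaches the retro via the demo → the budget sync → the retro.
The planning session reaches the retro via the planning session → the onboarding → the retro.
That's the all-hands, the budget sync, the client call, the demo, the onboarding, and the planning session — 6 in all.

6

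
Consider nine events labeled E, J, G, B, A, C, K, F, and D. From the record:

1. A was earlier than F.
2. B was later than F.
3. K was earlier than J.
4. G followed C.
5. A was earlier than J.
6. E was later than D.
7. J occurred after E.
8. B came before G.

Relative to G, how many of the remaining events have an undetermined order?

4

Forced before G: A, B, C, and F.
That leaves D, E, J, and K with no forced order relative to G — 4.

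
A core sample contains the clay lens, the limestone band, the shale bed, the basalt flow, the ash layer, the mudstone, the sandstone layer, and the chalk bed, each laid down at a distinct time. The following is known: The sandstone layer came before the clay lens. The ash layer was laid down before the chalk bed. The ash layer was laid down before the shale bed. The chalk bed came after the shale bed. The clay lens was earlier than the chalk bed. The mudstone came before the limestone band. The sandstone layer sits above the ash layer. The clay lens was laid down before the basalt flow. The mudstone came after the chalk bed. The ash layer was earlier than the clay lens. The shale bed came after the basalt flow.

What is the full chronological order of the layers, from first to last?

the ash layer, the sandstone layer, the clay lens, the basalt flow, the shale bed, the chalk bed, the mudstone, the limestone band

The constraints fix every adjacent pair, so only one ordering works:
the ash layer → the sandstone layer → the clay lens → the basalt flow → the shale bed → the chalk bed → the mudstone → the limestone band.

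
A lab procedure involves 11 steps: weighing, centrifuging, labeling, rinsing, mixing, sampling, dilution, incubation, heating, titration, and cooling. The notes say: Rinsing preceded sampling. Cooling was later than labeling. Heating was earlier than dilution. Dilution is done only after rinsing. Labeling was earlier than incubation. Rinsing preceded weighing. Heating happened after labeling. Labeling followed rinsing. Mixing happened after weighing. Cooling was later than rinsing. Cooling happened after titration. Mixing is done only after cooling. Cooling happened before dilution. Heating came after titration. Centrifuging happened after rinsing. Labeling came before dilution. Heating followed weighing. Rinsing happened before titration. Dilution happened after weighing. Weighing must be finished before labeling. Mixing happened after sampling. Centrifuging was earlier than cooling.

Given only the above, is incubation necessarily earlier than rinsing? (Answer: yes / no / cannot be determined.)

no

Tracing the constraints gives rinsing → labeling → incubation, so rinsing must come before incubation.
That means incubation cannot be before rinsing.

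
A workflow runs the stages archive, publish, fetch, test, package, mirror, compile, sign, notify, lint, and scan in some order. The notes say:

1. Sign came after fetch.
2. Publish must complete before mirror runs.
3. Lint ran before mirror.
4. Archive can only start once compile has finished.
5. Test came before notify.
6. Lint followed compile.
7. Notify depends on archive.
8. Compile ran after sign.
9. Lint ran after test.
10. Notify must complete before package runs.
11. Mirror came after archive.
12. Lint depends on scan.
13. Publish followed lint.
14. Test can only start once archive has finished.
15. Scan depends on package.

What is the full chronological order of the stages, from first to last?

fetch, sign, compile, archive, test, notify, package, scan, lint, publish, mirror

The constraints fix every adjacent pair, so only one ordering works:
fetch → sign → compile → archive → test → notify → package → scan → lint → publish → mirror.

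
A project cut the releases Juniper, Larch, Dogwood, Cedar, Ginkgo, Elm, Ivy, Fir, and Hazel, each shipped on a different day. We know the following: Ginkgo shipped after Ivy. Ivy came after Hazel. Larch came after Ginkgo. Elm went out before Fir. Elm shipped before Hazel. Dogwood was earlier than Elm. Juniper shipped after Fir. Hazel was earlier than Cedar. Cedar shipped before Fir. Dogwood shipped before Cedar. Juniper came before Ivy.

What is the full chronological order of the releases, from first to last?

The constraints fix every adjacent pair, so only one ordering works:
Dogwood → Elm → Hazel → Cedar → Fir → Juniper → Ivy → Ginkgo → Larch.

Dogwood, Elm, Hazel, Cedar, Fir, Juniper, Ivy, Ginkgo, Larch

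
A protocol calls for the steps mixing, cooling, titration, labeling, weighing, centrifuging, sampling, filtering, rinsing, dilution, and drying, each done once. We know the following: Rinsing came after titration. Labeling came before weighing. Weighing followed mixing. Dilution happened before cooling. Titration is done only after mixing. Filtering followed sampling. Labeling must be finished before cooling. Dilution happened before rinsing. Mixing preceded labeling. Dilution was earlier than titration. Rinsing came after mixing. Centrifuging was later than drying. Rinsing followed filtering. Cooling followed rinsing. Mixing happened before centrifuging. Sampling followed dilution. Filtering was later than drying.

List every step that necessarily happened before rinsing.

Directly stated before rinsing: dilution, filtering, mixing, and titration.
Drying reaches rinsing via drying → filtering → rinsing.
Sampling reaches rinsing via sampling → filtering → rinsing.

dilution, drying, filtering, mixing, sampling, titration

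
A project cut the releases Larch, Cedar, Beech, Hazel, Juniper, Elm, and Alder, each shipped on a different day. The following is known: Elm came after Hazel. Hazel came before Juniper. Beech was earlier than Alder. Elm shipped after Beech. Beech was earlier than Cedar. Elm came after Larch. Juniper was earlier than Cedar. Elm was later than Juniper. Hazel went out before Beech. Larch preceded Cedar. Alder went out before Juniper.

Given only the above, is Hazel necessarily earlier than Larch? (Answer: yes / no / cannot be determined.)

No chain of stated constraints runs from Hazel to Larch, and none runs from Larch to Hazel either.
So the relative order of Hazel and Larch is not fixed by the given facts.

cannot be determined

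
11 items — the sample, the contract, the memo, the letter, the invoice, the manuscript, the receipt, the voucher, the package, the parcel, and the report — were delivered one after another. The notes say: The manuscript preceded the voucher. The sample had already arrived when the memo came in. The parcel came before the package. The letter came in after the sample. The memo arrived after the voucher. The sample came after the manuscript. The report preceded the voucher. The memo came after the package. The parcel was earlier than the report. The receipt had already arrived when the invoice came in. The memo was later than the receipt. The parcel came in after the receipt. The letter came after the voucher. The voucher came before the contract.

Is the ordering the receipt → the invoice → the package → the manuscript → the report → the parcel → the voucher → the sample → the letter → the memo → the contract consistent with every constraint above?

The constraints require the parcel before the package, but in the proposed sequence the package appears ahead of the parcel. That one violation is enough.

no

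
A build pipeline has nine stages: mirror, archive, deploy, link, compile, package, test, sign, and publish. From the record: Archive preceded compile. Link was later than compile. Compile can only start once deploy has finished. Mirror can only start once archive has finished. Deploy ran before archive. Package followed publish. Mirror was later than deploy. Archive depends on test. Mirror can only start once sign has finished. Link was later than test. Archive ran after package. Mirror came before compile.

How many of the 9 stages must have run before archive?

4

Directly stated before archive: deploy, package, and test.
Publish reaches archive via publish → package → archive.
No chain forces sign (or any of the others) ahead of archive.
That's deploy, package, publish, and test — 4 in all.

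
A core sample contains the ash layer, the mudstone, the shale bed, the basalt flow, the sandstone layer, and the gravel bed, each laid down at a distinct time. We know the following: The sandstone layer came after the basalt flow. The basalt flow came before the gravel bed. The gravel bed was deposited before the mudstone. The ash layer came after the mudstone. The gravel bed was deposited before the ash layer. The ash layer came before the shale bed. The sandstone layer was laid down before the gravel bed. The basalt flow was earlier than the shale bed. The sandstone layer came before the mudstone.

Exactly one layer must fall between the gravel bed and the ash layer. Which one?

the mudstone

Tracing the constraints gives the gravel bed → the mudstone → the ash layer, so the mudstone sits after the gravel bed and before the ash layer.
No other layer is forced both after the gravel bed and before the ash layer.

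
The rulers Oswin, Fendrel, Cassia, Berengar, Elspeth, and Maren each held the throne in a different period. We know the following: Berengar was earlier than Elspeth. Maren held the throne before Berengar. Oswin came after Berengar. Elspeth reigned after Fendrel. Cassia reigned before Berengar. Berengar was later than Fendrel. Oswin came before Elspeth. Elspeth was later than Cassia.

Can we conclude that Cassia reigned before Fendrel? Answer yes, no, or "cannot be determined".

cannot be determined

No chain of stated constraints runs from Cassia to Fendrel, and none runs from Fendrel to Cassia either.
So the relative order of Cassia and Fendrel is not fixed by the given facts.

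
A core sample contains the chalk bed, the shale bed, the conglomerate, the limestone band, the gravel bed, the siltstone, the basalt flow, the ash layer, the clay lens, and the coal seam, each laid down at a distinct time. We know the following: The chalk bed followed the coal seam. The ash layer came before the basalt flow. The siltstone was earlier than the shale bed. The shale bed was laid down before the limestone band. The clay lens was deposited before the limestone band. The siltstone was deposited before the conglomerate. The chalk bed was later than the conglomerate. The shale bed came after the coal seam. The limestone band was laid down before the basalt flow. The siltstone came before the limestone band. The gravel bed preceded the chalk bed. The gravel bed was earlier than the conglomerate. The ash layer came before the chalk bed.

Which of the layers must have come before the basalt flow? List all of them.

Directly stated before the basalt flow: the ash layer and the limestone band.
The clay lens reaches the basalt flow via the clay lens → the limestone band → the basalt flow.
The coal seam reaches the basalt flow via the coal seam → the shale bed → the limestone band → the basalt flow.
The shale bed reaches the basalt flow via the shale bed → the limestone band → the basalt flow.
Likewise the siltstone reaches the basalt flow by chaining the stated constraints.
No chain forces the gravel bed (or any of the others) ahead of the basalt flow.

the ash layer, the clay lens, the coal seam, the limestone band, the shale bed, the siltstone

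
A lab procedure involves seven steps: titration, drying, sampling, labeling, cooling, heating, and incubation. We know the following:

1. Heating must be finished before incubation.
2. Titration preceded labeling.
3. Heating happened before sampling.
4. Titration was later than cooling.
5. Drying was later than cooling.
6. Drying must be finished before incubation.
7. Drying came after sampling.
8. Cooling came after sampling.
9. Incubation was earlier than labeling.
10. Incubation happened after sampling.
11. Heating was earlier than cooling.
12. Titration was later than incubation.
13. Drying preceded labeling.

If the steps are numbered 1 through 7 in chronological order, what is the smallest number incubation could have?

5

Cooling, drying, heating, and sampling must all come before incubation — 4 forced predecessors.
Nothing else is forced ahead of incubation, so its earliest slot is position 4 + 1 = 5.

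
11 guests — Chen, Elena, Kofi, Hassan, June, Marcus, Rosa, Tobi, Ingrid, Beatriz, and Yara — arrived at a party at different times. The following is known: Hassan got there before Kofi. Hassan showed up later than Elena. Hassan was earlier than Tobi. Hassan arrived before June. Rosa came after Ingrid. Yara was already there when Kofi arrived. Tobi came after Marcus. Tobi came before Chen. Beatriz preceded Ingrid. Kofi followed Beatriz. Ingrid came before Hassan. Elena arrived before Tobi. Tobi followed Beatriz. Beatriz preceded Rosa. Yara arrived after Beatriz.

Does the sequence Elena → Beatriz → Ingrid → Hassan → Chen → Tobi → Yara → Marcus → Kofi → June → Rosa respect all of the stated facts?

The constraints require Marcus before Tobi, but in the proposed sequence Tobi appears ahead of Marcus. That one violation is enough.

no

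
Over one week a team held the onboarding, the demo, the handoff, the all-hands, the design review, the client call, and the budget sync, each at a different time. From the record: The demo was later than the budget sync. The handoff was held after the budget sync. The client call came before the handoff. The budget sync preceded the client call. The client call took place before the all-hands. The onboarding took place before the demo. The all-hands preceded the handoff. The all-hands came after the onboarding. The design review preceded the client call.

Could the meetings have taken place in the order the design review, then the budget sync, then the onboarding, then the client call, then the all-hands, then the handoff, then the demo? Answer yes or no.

Check each stated constraint against the proposed order — e.g. the budget sync is ahead of the handoff; the budget sync is ahead of the demo. Every pair is in the required order; nothing is violated.

yes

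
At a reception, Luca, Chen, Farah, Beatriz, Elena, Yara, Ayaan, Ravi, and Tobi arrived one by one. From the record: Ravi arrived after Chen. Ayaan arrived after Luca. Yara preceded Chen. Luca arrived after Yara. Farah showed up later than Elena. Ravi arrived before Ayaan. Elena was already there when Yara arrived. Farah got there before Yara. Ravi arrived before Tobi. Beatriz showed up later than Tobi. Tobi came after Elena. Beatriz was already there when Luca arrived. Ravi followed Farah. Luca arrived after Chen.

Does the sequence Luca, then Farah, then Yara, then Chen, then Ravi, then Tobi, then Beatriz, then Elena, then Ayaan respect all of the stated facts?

no

The constraints require Elena before Yara, but in the proposed sequence Yara appears ahead of Elena. That one violation is enough.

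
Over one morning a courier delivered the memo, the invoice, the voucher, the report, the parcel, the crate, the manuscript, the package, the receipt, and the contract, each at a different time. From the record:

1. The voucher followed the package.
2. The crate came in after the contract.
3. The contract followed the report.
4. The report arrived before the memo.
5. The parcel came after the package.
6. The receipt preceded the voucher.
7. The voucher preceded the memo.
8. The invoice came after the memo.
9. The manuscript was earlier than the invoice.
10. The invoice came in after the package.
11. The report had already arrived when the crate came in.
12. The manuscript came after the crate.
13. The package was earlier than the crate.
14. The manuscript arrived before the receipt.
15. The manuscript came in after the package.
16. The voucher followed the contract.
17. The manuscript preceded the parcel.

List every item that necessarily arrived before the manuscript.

Directly stated before the manuscript: the crate and the package.
The contract reaches the manuscript via the contract → the crate → the manuscript.
The report reaches the manuscript via the report → the crate → the manuscript.
No chain forces the memo (or any of the others) ahead of the manuscript.

the contract, the crate, the package, the report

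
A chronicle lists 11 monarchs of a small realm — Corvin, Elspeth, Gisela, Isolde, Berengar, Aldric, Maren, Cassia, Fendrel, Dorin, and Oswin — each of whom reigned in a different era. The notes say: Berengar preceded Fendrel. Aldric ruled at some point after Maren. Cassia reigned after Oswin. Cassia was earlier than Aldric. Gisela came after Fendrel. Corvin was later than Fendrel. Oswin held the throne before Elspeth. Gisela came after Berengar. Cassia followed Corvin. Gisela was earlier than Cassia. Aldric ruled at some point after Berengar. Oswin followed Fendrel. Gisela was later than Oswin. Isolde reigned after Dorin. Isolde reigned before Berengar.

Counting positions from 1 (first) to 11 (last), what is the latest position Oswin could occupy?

Oswin must come before Aldric, Cassia, Elspeth, and Gisela — 4 rulers forced after them.
Everything else can be placed before Oswin in some valid order, so Oswin can sit as late as position 11 − 4 = 7.

7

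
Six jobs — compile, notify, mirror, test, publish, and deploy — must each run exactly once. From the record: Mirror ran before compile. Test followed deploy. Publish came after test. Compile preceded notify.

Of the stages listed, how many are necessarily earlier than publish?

Directly stated before publish: test.
Deploy reaches publish via deploy → test → publish.
That's deploy and test — 2 in all.

2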